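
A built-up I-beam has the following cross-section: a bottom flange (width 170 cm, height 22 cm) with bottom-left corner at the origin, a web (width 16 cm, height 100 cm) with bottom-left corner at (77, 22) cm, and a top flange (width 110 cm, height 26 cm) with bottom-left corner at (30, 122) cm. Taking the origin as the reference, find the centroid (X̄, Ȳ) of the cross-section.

bottom flange: A = 170 × 22 = 3740.00, centroid at (85.00, 11.00).
web: A = 16 × 100 = 1600.00, centroid at (85.00, 72.00).
top flange: A = 110 × 26 = 2860.00, centroid at (85.00, 135.00).
ΣA = 8200.00 cm²
ΣAX̄ = (3740.00)(85.00) + (1600.00)(85.00) + (2860.00)(85.00) = 697000.00 cm³
ΣAȲ = (3740.00)(11.00) + (1600.00)(72.00) + (2860.00)(135.00) = 542440.00 cm³
X̄ = 697000.00 / 8200.00 = 85.00 cm
Ȳ = 542440.00 / 8200.00 = 66.15 cm

X̄ = 85.00 cm, Ȳ = 66.15 cm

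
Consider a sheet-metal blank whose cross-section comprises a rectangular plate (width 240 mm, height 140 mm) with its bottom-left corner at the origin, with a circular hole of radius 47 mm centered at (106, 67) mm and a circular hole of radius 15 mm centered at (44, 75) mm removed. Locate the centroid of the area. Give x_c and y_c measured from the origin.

x_c = 125.81 mm, y_c = 70.67 mm

plate: A = 240 × 140 = 33600.00, centroid at (120.00, 70.00).
hole 1: A = −π·47² = -6939.78, centroid at (106.00, 67.00).
hole 2: A = −π·15² = -706.86, centroid at (44.00, 75.00).
ΣA = 25953.36 mm²
ΣAx_c = (33600.00)(120.00) + (-6939.78)(106.00) + (-706.86)(44.00) = 3265281.75 mm³
ΣAy_c = (33600.00)(70.00) + (-6939.78)(67.00) + (-706.86)(75.00) = 1834020.49 mm³
x_c = 3265281.75 / 25953.36 = 125.81 mm
y_c = 1834020.49 / 25953.36 = 70.67 mm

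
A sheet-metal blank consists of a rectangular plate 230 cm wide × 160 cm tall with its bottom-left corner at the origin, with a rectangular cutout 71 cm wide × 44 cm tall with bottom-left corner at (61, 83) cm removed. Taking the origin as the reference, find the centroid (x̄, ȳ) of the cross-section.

Part | A | x̄ᵢ | ȳᵢ | A·x̄ᵢ | A·ȳᵢ
plate | 36800.00 | 115.00 | 80.00 | 4232000.00 | 2944000.00
hole | -3124.00 | 96.50 | 105.00 | -301466.00 | -328020.00
Σ | 33676.00 |  |  | 3930534.00 | 2615980.00
x̄ = 3930534.00 / 33676.00 = 116.72 cm
ȳ = 2615980.00 / 33676.00 = 77.68 cm

x̄ = 116.72 cm, ȳ = 77.68 cm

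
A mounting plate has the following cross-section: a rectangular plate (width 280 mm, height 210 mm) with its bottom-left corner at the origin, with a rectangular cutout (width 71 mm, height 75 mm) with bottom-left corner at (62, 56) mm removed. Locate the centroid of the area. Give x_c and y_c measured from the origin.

x_c = 144.23 mm, y_c = 106.15 mm

plate: A = 280 × 210 = 58800.00, centroid at (140.00, 105.00).
hole: A = −(71 × 75) = -5325.00, centroid at (97.50, 93.50).
ΣA = 53475.00 mm², ΣAx_c = 7712812.50 mm³, ΣAy_c = 5676112.50 mm³.
x_c = 7712812.50/53475.00 = 144.23 mm; y_c = 5676112.50/53475.00 = 106.15 mm.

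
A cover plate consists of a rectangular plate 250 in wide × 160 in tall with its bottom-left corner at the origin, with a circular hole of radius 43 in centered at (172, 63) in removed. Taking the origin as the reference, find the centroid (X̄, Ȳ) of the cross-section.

plate: A = 250 × 160 = 40000.00, centroid at (125.00, 80.00).
hole: A = −π·43² = -5808.80, centroid at (172.00, 63.00).
ΣA = 34191.20 in², ΣAX̄ = 4000885.57 in³, ΣAȲ = 2834045.30 in³.
X̄ = 4000885.57/34191.20 = 117.02 in; Ȳ = 2834045.30/34191.20 = 82.89 in.

X̄ = 117.02 in, Ȳ = 82.89 in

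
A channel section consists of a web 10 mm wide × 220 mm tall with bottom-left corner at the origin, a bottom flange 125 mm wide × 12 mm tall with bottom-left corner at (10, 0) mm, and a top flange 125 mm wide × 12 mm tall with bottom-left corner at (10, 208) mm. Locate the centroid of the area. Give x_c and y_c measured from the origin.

x_c = 43.94 mm, y_c = 110.00 mm

Part | A | x̄ᵢ | ȳᵢ | A·x̄ᵢ | A·ȳᵢ
web | 2200.00 | 5.00 | 110.00 | 11000.00 | 242000.00
bottom flange | 1500.00 | 72.50 | 6.00 | 108750.00 | 9000.00
top flange | 1500.00 | 72.50 | 214.00 | 108750.00 | 321000.00
Σ | 5200.00 |  |  | 228500.00 | 572000.00
x_c = 228500.00 / 5200.00 = 43.94 mm
y_c = 572000.00 / 5200.00 = 110.00 mm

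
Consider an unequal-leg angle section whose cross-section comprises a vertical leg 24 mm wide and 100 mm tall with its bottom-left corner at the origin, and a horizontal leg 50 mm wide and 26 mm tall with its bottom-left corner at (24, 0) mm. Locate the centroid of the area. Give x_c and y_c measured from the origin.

Part | A | x̄ᵢ | ȳᵢ | A·x̄ᵢ | A·ȳᵢ
vertical leg | 2400.00 | 12.00 | 50.00 | 28800.00 | 120000.00
horizontal leg | 1300.00 | 49.00 | 13.00 | 63700.00 | 16900.00
Σ | 3700.00 |  |  | 92500.00 | 136900.00
x_c = 92500.00 / 3700.00 = 25.00 mm
y_c = 136900.00 / 3700.00 = 37.00 mm

x_c = 25.00 mm, y_c = 37.00 mm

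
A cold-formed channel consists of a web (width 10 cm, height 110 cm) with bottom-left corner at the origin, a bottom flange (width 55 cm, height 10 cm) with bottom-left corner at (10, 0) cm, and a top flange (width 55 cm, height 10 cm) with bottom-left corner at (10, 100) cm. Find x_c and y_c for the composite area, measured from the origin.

x_c = 21.25 cm, y_c = 55.00 cm

web: A = 10 × 110 = 1100.00, centroid at (5.00, 55.00).
bottom flange: A = 55 × 10 = 550.00, centroid at (37.50, 5.00).
top flange: A = 55 × 10 = 550.00, centroid at (37.50, 105.00).
ΣA = 2200.00 cm², ΣAx_c = 46750.00 cm³, ΣAy_c = 121000.00 cm³.
x_c = 46750.00/2200.00 = 21.25 cm; y_c = 121000.00/2200.00 = 55.00 cm.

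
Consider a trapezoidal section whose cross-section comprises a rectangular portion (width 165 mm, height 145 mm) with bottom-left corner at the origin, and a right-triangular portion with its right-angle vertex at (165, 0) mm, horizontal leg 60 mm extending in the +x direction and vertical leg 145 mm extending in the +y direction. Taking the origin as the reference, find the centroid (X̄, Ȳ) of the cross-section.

X̄ = 98.27 mm, Ȳ = 68.78 mm

rectangular portion: A = 165 × 145 = 23925.00, centroid at (82.50, 72.50).
triangular portion: A = ½·60·145 = 4350.00, centroid at (185.00, 48.33).
ΣA = 28275.00 mm²
ΣAX̄ = (23925.00)(82.50) + (4350.00)(185.00) = 2778562.50 mm³
ΣAȲ = (23925.00)(72.50) + (4350.00)(48.33) = 1944812.50 mm³
X̄ = 2778562.50 / 28275.00 = 98.27 mm
Ȳ = 1944812.50 / 28275.00 = 68.78 mm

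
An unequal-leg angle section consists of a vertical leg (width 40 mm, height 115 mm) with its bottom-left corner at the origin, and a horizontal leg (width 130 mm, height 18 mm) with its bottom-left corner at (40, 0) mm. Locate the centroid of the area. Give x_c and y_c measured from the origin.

vertical leg: A = 40 × 115 = 4600.00, centroid at (20.00, 57.50).
horizontal leg: A = 130 × 18 = 2340.00, centroid at (105.00, 9.00).
ΣA = 6940.00 mm², ΣAx_c = 337700.00 mm³, ΣAy_c = 285560.00 mm³.
x_c = 337700.00/6940.00 = 48.66 mm; y_c = 285560.00/6940.00 = 41.15 mm.

x_c = 48.66 mm, y_c = 41.15 mm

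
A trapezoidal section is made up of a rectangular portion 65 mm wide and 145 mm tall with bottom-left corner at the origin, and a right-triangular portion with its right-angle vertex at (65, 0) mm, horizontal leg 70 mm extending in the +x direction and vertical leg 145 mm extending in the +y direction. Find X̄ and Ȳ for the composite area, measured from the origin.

rectangular portion: A = 65 × 145 = 9425.00, centroid at (32.50, 72.50).
triangular portion: A = ½·70·145 = 5075.00, centroid at (88.33, 48.33).
ΣA = 14500.00 mm²
ΣAX̄ = (9425.00)(32.50) + (5075.00)(88.33) = 754604.17 mm³
ΣAȲ = (9425.00)(72.50) + (5075.00)(48.33) = 928604.17 mm³
X̄ = 754604.17 / 14500.00 = 52.04 mm
Ȳ = 928604.17 / 14500.00 = 64.04 mm

X̄ = 52.04 mm, Ȳ = 64.04 mm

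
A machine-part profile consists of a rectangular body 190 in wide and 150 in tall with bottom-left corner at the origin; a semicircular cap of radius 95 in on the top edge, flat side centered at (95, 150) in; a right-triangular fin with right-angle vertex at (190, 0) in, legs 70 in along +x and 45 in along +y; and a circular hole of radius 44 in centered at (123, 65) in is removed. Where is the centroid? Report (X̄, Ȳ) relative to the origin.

X̄ = 95.42 in, Ȳ = 116.95 in

rectangular body: A = 190 × 150 = 28500.00, centroid at (95.00, 75.00).
semicircular top: A = ½π·95² = 14176.44, centroid at (95.00, 190.32).
triangular fin: A = ½·70·45 = 1575.00, centroid at (213.33, 15.00).
hole: A = −π·44² = -6082.12, centroid at (123.00, 65.00).
ΣA = 38169.31 in²
ΣAX̄ = (28500.00)(95.00) + (14176.44)(95.00) + (1575.00)(213.33) + (-6082.12)(123.00) = 3642160.33 in³
ΣAȲ = (28500.00)(75.00) + (14176.44)(190.32) + (1575.00)(15.00) + (-6082.12)(65.00) = 4463835.84 in³
X̄ = 3642160.33 / 38169.31 = 95.42 in
Ȳ = 4463835.84 / 38169.31 = 116.95 in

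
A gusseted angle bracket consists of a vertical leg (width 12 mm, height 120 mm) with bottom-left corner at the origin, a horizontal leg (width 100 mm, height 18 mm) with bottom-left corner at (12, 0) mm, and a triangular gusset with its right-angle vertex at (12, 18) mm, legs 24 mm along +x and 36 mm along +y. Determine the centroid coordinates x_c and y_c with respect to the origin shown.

x_c = 35.10 mm, y_c = 31.47 mm

vertical leg: A = 12 × 120 = 1440.00, centroid at (6.00, 60.00).
horizontal leg: A = 100 × 18 = 1800.00, centroid at (62.00, 9.00).
gusset: A = ½·24·36 = 432.00, centroid at (20.00, 30.00).
ΣA = 3672.00 mm², ΣAx_c = 128880.00 mm³, ΣAy_c = 115560.00 mm³.
x_c = 128880.00/3672.00 = 35.10 mm; y_c = 115560.00/3672.00 = 31.47 mm.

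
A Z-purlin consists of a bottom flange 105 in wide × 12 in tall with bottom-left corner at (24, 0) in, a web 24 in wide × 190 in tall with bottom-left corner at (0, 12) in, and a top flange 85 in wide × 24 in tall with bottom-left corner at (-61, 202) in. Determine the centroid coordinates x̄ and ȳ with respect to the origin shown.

bottom flange: A = 105 × 12 = 1260.00, centroid at (76.50, 6.00).
web: A = 24 × 190 = 4560.00, centroid at (12.00, 107.00).
top flange: A = 85 × 24 = 2040.00, centroid at (-18.50, 214.00).
ΣA = 7860.00 in²
ΣAx̄ = (1260.00)(76.50) + (4560.00)(12.00) + (2040.00)(-18.50) = 113370.00 in³
ΣAȳ = (1260.00)(6.00) + (4560.00)(107.00) + (2040.00)(214.00) = 932040.00 in³
x̄ = 113370.00 / 7860.00 = 14.42 in
ȳ = 932040.00 / 7860.00 = 118.58 in

x̄ = 14.42 in, ȳ = 118.58 in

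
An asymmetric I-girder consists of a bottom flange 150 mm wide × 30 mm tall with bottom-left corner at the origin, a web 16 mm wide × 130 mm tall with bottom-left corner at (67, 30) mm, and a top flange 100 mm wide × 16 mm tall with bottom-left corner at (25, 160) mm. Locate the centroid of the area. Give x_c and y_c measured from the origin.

Part | A | x̄ᵢ | ȳᵢ | A·x̄ᵢ | A·ȳᵢ
bottom flange | 4500.00 | 75.00 | 15.00 | 337500.00 | 67500.00
web | 2080.00 | 75.00 | 95.00 | 156000.00 | 197600.00
top flange | 1600.00 | 75.00 | 168.00 | 120000.00 | 268800.00
Σ | 8180.00 |  |  | 613500.00 | 533900.00
x_c = 613500.00 / 8180.00 = 75.00 mm
y_c = 533900.00 / 8180.00 = 65.27 mm

x_c = 75.00 mm, y_c = 65.27 mm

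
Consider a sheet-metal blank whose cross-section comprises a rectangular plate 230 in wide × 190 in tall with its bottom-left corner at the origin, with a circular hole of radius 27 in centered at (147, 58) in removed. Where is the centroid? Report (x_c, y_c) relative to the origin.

Part | A | x̄ᵢ | ȳᵢ | A·x̄ᵢ | A·ȳᵢ
plate | 43700.00 | 115.00 | 95.00 | 5025500.00 | 4151500.00
hole | -2290.22 | 147.00 | 58.00 | -336662.49 | -132832.82
Σ | 41409.78 |  |  | 4688837.51 | 4018667.18
x_c = 4688837.51 / 41409.78 = 113.23 in
y_c = 4018667.18 / 41409.78 = 97.05 in

x_c = 113.23 in, y_c = 97.05 in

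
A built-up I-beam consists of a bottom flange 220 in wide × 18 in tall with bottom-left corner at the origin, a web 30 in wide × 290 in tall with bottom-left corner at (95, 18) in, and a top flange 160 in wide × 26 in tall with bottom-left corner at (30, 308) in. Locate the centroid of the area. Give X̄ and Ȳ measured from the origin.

bottom flange: A = 220 × 18 = 3960.00, centroid at (110.00, 9.00).
web: A = 30 × 290 = 8700.00, centroid at (110.00, 163.00).
top flange: A = 160 × 26 = 4160.00, centroid at (110.00, 321.00).
ΣA = 16820.00 in², ΣAX̄ = 1850200.00 in³, ΣAȲ = 2789100.00 in³.
X̄ = 1850200.00/16820.00 = 110.00 in; Ȳ = 2789100.00/16820.00 = 165.82 in.

X̄ = 110.00 in, Ȳ = 165.82 in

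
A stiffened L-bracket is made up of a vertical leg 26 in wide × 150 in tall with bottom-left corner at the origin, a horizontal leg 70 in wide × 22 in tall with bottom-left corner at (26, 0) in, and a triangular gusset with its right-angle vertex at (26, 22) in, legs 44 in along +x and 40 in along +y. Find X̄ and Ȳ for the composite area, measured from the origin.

vertical leg: A = 26 × 150 = 3900.00, centroid at (13.00, 75.00).
horizontal leg: A = 70 × 22 = 1540.00, centroid at (61.00, 11.00).
gusset: A = ½·44·40 = 880.00, centroid at (40.67, 35.33).
ΣA = 6320.00 in²
ΣAX̄ = (3900.00)(13.00) + (1540.00)(61.00) + (880.00)(40.67) = 180426.67 in³
ΣAȲ = (3900.00)(75.00) + (1540.00)(11.00) + (880.00)(35.33) = 340533.33 in³
X̄ = 180426.67 / 6320.00 = 28.55 in
Ȳ = 340533.33 / 6320.00 = 53.88 in

X̄ = 28.55 in, Ȳ = 53.88 in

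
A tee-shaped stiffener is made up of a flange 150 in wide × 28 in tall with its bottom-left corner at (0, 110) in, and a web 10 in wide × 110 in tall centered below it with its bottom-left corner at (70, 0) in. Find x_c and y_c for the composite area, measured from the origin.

web: A = 10 × 110 = 1100.00, centroid at (75.00, 55.00).
flange: A = 150 × 28 = 4200.00, centroid at (75.00, 124.00).
ΣA = 5300.00 in², ΣAx_c = 397500.00 in³, ΣAy_c = 581300.00 in³.
x_c = 397500.00/5300.00 = 75.00 in; y_c = 581300.00/5300.00 = 109.68 in.

x_c = 75.00 in, y_c = 109.68 in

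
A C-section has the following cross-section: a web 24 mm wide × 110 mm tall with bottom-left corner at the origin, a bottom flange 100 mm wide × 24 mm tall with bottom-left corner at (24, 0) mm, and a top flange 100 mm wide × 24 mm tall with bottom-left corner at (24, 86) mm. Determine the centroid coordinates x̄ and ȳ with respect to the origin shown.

web: A = 24 × 110 = 2640.00, centroid at (12.00, 55.00).
bottom flange: A = 100 × 24 = 2400.00, centroid at (74.00, 12.00).
top flange: A = 100 × 24 = 2400.00, centroid at (74.00, 98.00).
ΣA = 7440.00 mm²
ΣAx̄ = (2640.00)(12.00) + (2400.00)(74.00) + (2400.00)(74.00) = 386880.00 mm³
ΣAȳ = (2640.00)(55.00) + (2400.00)(12.00) + (2400.00)(98.00) = 409200.00 mm³
x̄ = 386880.00 / 7440.00 = 52.00 mm
ȳ = 409200.00 / 7440.00 = 55.00 mm

x̄ = 52.00 mm, ȳ = 55.00 mm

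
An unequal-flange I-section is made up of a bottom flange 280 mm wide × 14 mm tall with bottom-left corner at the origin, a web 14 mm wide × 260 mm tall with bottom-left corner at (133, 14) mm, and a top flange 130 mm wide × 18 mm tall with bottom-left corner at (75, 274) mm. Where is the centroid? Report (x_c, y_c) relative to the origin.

Part | A | x̄ᵢ | ȳᵢ | A·x̄ᵢ | A·ȳᵢ
bottom flange | 3920.00 | 140.00 | 7.00 | 548800.00 | 27440.00
web | 3640.00 | 140.00 | 144.00 | 509600.00 | 524160.00
top flange | 2340.00 | 140.00 | 283.00 | 327600.00 | 662220.00
Σ | 9900.00 |  |  | 1386000.00 | 1213820.00
x_c = 1386000.00 / 9900.00 = 140.00 mm
y_c = 1213820.00 / 9900.00 = 122.61 mm

x_c = 140.00 mm, y_c = 122.61 mm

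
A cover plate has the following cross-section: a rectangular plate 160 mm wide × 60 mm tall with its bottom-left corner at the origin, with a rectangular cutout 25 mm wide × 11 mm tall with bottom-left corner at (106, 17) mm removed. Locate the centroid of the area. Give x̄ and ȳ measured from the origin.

x̄ = 78.86 mm, ȳ = 30.22 mm

plate: A = 160 × 60 = 9600.00, centroid at (80.00, 30.00).
hole: A = −(25 × 11) = -275.00, centroid at (118.50, 22.50).
ΣA = 9325.00 mm², ΣAx̄ = 735412.50 mm³, ΣAȳ = 281812.50 mm³.
x̄ = 735412.50/9325.00 = 78.86 mm; ȳ = 281812.50/9325.00 = 30.22 mm.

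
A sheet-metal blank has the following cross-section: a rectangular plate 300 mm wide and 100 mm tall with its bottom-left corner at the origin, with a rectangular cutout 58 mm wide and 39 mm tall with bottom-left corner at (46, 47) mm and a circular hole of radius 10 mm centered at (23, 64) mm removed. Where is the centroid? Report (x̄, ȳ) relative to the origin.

plate: A = 300 × 100 = 30000.00, centroid at (150.00, 50.00).
hole 1: A = −(58 × 39) = -2262.00, centroid at (75.00, 66.50).
hole 2: A = −π·10² = -314.16, centroid at (23.00, 64.00).
ΣA = 27423.84 mm², ΣAx̄ = 4323124.34 mm³, ΣAȳ = 1329470.81 mm³.
x̄ = 4323124.34/27423.84 = 157.64 mm; ȳ = 1329470.81/27423.84 = 48.48 mm.

x̄ = 157.64 mm, ȳ = 48.48 mm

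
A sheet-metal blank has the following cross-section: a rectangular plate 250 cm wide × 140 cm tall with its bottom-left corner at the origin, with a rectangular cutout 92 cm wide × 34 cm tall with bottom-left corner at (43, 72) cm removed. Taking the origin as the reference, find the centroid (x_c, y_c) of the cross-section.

x_c = 128.53 cm, y_c = 68.14 cm

Part | A | x̄ᵢ | ȳᵢ | A·x̄ᵢ | A·ȳᵢ
plate | 35000.00 | 125.00 | 70.00 | 4375000.00 | 2450000.00
hole | -3128.00 | 89.00 | 89.00 | -278392.00 | -278392.00
Σ | 31872.00 |  |  | 4096608.00 | 2171608.00
x_c = 4096608.00 / 31872.00 = 128.53 cm
y_c = 2171608.00 / 31872.00 = 68.14 cm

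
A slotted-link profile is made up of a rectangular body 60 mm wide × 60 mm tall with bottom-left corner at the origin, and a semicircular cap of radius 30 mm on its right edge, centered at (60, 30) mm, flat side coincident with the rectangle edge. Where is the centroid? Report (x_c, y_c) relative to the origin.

x_c = 42.05 mm, y_c = 30.00 mm

rectangular body: A = 60 × 60 = 3600.00, centroid at (30.00, 30.00).
semicircular end: A = ½π·30² = 1413.72, centroid at (72.73, 30.00).
ΣA = 5013.72 mm²
ΣAx_c = (3600.00)(30.00) + (1413.72)(72.73) = 210823.00 mm³
ΣAy_c = (3600.00)(30.00) + (1413.72)(30.00) = 150411.50 mm³
x_c = 210823.00 / 5013.72 = 42.05 mm
y_c = 150411.50 / 5013.72 = 30.00 mm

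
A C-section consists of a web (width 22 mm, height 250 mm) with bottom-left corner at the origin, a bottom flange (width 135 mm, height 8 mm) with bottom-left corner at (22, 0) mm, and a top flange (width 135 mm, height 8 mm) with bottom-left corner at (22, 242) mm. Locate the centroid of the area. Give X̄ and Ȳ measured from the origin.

web: A = 22 × 250 = 5500.00, centroid at (11.00, 125.00).
bottom flange: A = 135 × 8 = 1080.00, centroid at (89.50, 4.00).
top flange: A = 135 × 8 = 1080.00, centroid at (89.50, 246.00).
ΣA = 7660.00 mm², ΣAX̄ = 253820.00 mm³, ΣAȲ = 957500.00 mm³.
X̄ = 253820.00/7660.00 = 33.14 mm; Ȳ = 957500.00/7660.00 = 125.00 mm.

X̄ = 33.14 mm, Ȳ = 125.00 mm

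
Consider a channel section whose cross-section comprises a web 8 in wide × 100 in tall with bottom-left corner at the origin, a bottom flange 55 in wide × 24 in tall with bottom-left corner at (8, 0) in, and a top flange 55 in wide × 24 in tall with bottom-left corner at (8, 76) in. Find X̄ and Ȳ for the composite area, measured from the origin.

web: A = 8 × 100 = 800.00, centroid at (4.00, 50.00).
bottom flange: A = 55 × 24 = 1320.00, centroid at (35.50, 12.00).
top flange: A = 55 × 24 = 1320.00, centroid at (35.50, 88.00).
ΣA = 3440.00 in²
ΣAX̄ = (800.00)(4.00) + (1320.00)(35.50) + (1320.00)(35.50) = 96920.00 in³
ΣAȲ = (800.00)(50.00) + (1320.00)(12.00) + (1320.00)(88.00) = 172000.00 in³
X̄ = 96920.00 / 3440.00 = 28.17 in
Ȳ = 172000.00 / 3440.00 = 50.00 in

X̄ = 28.17 in, Ȳ = 50.00 in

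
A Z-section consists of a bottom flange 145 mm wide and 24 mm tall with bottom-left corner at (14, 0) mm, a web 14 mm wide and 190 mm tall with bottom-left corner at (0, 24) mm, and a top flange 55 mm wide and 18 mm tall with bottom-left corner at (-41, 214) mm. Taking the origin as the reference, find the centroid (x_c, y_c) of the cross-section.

Part | A | x̄ᵢ | ȳᵢ | A·x̄ᵢ | A·ȳᵢ
bottom flange | 3480.00 | 86.50 | 12.00 | 301020.00 | 41760.00
web | 2660.00 | 7.00 | 119.00 | 18620.00 | 316540.00
top flange | 990.00 | -13.50 | 223.00 | -13365.00 | 220770.00
Σ | 7130.00 |  |  | 306275.00 | 579070.00
x_c = 306275.00 / 7130.00 = 42.96 mm
y_c = 579070.00 / 7130.00 = 81.22 mm

x_c = 42.96 mm, y_c = 81.22 mm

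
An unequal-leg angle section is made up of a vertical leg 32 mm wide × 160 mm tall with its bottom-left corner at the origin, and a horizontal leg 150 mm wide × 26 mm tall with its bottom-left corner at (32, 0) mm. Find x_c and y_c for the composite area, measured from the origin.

vertical leg: A = 32 × 160 = 5120.00, centroid at (16.00, 80.00).
horizontal leg: A = 150 × 26 = 3900.00, centroid at (107.00, 13.00).
ΣA = 9020.00 mm²
ΣAx_c = (5120.00)(16.00) + (3900.00)(107.00) = 499220.00 mm³
ΣAy_c = (5120.00)(80.00) + (3900.00)(13.00) = 460300.00 mm³
x_c = 499220.00 / 9020.00 = 55.35 mm
y_c = 460300.00 / 9020.00 = 51.03 mm

x_c = 55.35 mm, y_c = 51.03 mm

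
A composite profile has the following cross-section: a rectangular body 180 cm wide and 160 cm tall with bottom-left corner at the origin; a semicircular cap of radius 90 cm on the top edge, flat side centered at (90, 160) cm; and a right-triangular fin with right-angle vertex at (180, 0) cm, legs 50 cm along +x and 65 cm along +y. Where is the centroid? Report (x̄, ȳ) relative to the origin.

x̄ = 94.02 cm, ȳ = 112.66 cm

Part | A | x̄ᵢ | ȳᵢ | A·x̄ᵢ | A·ȳᵢ
rectangular body | 28800.00 | 90.00 | 80.00 | 2592000.00 | 2304000.00
semicircular top | 12723.45 | 90.00 | 198.20 | 1145110.52 | 2521752.04
triangular fin | 1625.00 | 196.67 | 21.67 | 319583.33 | 35208.33
Σ | 43148.45 |  |  | 4056693.86 | 4860960.37
x̄ = 4056693.86 / 43148.45 = 94.02 cm
ȳ = 4860960.37 / 43148.45 = 112.66 cm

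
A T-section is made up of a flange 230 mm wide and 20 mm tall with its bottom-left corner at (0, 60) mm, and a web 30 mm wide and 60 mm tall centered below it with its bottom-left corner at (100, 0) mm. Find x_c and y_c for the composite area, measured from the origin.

Part | A | x̄ᵢ | ȳᵢ | A·x̄ᵢ | A·ȳᵢ
web | 1800.00 | 115.00 | 30.00 | 207000.00 | 54000.00
flange | 4600.00 | 115.00 | 70.00 | 529000.00 | 322000.00
Σ | 6400.00 |  |  | 736000.00 | 376000.00
x_c = 736000.00 / 6400.00 = 115.00 mm
y_c = 376000.00 / 6400.00 = 58.75 mm

x_c = 115.00 mm, y_c = 58.75 mm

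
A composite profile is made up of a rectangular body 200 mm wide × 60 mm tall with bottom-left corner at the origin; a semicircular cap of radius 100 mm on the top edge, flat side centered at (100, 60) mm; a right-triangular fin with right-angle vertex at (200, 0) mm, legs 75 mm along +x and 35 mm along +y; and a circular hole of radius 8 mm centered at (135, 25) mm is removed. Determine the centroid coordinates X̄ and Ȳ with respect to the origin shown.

rectangular body: A = 200 × 60 = 12000.00, centroid at (100.00, 30.00).
semicircular top: A = ½π·100² = 15707.96, centroid at (100.00, 102.44).
triangular fin: A = ½·75·35 = 1312.50, centroid at (225.00, 11.67).
hole: A = −π·8² = -201.06, centroid at (135.00, 25.00).
ΣA = 28819.40 mm², ΣAX̄ = 3038965.47 mm³, ΣAȲ = 1979430.41 mm³.
X̄ = 3038965.47/28819.40 = 105.45 mm; Ȳ = 1979430.41/28819.40 = 68.68 mm.

X̄ = 105.45 mm, Ȳ = 68.68 mm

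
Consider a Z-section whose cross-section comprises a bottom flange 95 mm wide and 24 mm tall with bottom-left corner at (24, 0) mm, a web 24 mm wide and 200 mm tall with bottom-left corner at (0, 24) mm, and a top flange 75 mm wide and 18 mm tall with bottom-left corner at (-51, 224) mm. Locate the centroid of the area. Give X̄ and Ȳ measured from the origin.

Part | A | x̄ᵢ | ȳᵢ | A·x̄ᵢ | A·ȳᵢ
bottom flange | 2280.00 | 71.50 | 12.00 | 163020.00 | 27360.00
web | 4800.00 | 12.00 | 124.00 | 57600.00 | 595200.00
top flange | 1350.00 | -13.50 | 233.00 | -18225.00 | 314550.00
Σ | 8430.00 |  |  | 202395.00 | 937110.00
X̄ = 202395.00 / 8430.00 = 24.01 mm
Ȳ = 937110.00 / 8430.00 = 111.16 mm

X̄ = 24.01 mm, Ȳ = 111.16 mm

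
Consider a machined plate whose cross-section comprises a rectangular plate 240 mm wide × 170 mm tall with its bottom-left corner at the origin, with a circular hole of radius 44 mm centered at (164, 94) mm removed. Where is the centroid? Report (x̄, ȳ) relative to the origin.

plate: A = 240 × 170 = 40800.00, centroid at (120.00, 85.00).
hole: A = −π·44² = -6082.12, centroid at (164.00, 94.00).
ΣA = 34717.88 mm²
ΣAx̄ = (40800.00)(120.00) + (-6082.12)(164.00) = 3898531.77 mm³
ΣAȳ = (40800.00)(85.00) + (-6082.12)(94.00) = 2896280.40 mm³
x̄ = 3898531.77 / 34717.88 = 112.29 mm
ȳ = 2896280.40 / 34717.88 = 83.42 mm

x̄ = 112.29 mm, ȳ = 83.42 mm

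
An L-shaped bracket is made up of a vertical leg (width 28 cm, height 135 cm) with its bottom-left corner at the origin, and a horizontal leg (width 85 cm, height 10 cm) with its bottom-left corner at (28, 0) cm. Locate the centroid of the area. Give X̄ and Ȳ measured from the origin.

X̄ = 24.37 cm, Ȳ = 56.03 cm

Part | A | x̄ᵢ | ȳᵢ | A·x̄ᵢ | A·ȳᵢ
vertical leg | 3780.00 | 14.00 | 67.50 | 52920.00 | 255150.00
horizontal leg | 850.00 | 70.50 | 5.00 | 59925.00 | 4250.00
Σ | 4630.00 |  |  | 112845.00 | 259400.00
X̄ = 112845.00 / 4630.00 = 24.37 cm
Ȳ = 259400.00 / 4630.00 = 56.03 cm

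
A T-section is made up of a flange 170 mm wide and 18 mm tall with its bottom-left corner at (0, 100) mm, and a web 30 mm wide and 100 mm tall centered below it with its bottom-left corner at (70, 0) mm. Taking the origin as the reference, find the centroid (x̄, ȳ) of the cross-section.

x̄ = 85.00 mm, ȳ = 79.79 mm

web: A = 30 × 100 = 3000.00, centroid at (85.00, 50.00).
flange: A = 170 × 18 = 3060.00, centroid at (85.00, 109.00).
ΣA = 6060.00 mm²
ΣAx̄ = (3000.00)(85.00) + (3060.00)(85.00) = 515100.00 mm³
ΣAȳ = (3000.00)(50.00) + (3060.00)(109.00) = 483540.00 mm³
x̄ = 515100.00 / 6060.00 = 85.00 mm
ȳ = 483540.00 / 6060.00 = 79.79 mm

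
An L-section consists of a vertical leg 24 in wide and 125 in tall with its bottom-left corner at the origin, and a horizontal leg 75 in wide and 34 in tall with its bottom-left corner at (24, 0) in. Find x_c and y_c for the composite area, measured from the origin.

vertical leg: A = 24 × 125 = 3000.00, centroid at (12.00, 62.50).
horizontal leg: A = 75 × 34 = 2550.00, centroid at (61.50, 17.00).
ΣA = 5550.00 in²
ΣAx_c = (3000.00)(12.00) + (2550.00)(61.50) = 192825.00 in³
ΣAy_c = (3000.00)(62.50) + (2550.00)(17.00) = 230850.00 in³
x_c = 192825.00 / 5550.00 = 34.74 in
y_c = 230850.00 / 5550.00 = 41.59 in

x_c = 34.74 in, y_c = 41.59 in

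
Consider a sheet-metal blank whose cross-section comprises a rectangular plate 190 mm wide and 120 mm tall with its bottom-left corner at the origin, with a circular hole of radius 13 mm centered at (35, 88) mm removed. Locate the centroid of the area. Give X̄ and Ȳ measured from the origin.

Part | A | x̄ᵢ | ȳᵢ | A·x̄ᵢ | A·ȳᵢ
plate | 22800.00 | 95.00 | 60.00 | 2166000.00 | 1368000.00
hole | -530.93 | 35.00 | 88.00 | -18582.52 | -46721.77
Σ | 22269.07 |  |  | 2147417.48 | 1321278.23
X̄ = 2147417.48 / 22269.07 = 96.43 mm
Ȳ = 1321278.23 / 22269.07 = 59.33 mm

X̄ = 96.43 mm, Ȳ = 59.33 mm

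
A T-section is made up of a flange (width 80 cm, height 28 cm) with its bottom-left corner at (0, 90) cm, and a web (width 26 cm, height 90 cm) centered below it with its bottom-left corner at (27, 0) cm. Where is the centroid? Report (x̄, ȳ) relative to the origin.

x̄ = 40.00 cm, ȳ = 73.86 cm

web: A = 26 × 90 = 2340.00, centroid at (40.00, 45.00).
flange: A = 80 × 28 = 2240.00, centroid at (40.00, 104.00).
ΣA = 4580.00 cm², ΣAx̄ = 183200.00 cm³, ΣAȳ = 338260.00 cm³.
x̄ = 183200.00/4580.00 = 40.00 cm; ȳ = 338260.00/4580.00 = 73.86 cm.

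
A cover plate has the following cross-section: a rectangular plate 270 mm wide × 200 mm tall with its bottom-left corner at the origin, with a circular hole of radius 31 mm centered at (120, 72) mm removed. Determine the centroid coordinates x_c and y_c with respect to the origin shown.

x_c = 135.89 mm, y_c = 101.66 mm

Part | A | x̄ᵢ | ȳᵢ | A·x̄ᵢ | A·ȳᵢ
plate | 54000.00 | 135.00 | 100.00 | 7290000.00 | 5400000.00
hole | -3019.07 | 120.00 | 72.00 | -362288.46 | -217373.08
Σ | 50980.93 |  |  | 6927711.54 | 5182626.92
x_c = 6927711.54 / 50980.93 = 135.89 mm
y_c = 5182626.92 / 50980.93 = 101.66 mm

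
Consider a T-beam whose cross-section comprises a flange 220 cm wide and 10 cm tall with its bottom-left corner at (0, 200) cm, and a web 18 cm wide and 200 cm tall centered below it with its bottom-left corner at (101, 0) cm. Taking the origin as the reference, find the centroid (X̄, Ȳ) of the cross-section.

web: A = 18 × 200 = 3600.00, centroid at (110.00, 100.00).
flange: A = 220 × 10 = 2200.00, centroid at (110.00, 205.00).
ΣA = 5800.00 cm²
ΣAX̄ = (3600.00)(110.00) + (2200.00)(110.00) = 638000.00 cm³
ΣAȲ = (3600.00)(100.00) + (2200.00)(205.00) = 811000.00 cm³
X̄ = 638000.00 / 5800.00 = 110.00 cm
Ȳ = 811000.00 / 5800.00 = 139.83 cm

X̄ = 110.00 cm, Ȳ = 139.83 cm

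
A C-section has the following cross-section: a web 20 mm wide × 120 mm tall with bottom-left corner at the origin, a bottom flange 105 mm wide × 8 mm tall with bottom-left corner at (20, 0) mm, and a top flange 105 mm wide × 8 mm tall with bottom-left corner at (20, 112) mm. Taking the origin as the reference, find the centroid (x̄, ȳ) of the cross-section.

x̄ = 35.74 mm, ȳ = 60.00 mm

Part | A | x̄ᵢ | ȳᵢ | A·x̄ᵢ | A·ȳᵢ
web | 2400.00 | 10.00 | 60.00 | 24000.00 | 144000.00
bottom flange | 840.00 | 72.50 | 4.00 | 60900.00 | 3360.00
top flange | 840.00 | 72.50 | 116.00 | 60900.00 | 97440.00
Σ | 4080.00 |  |  | 145800.00 | 244800.00
x̄ = 145800.00 / 4080.00 = 35.74 mm
ȳ = 244800.00 / 4080.00 = 60.00 mm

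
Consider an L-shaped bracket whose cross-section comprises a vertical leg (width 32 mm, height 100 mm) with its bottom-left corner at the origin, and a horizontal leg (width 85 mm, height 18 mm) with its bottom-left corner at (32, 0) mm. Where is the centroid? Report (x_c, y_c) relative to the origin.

vertical leg: A = 32 × 100 = 3200.00, centroid at (16.00, 50.00).
horizontal leg: A = 85 × 18 = 1530.00, centroid at (74.50, 9.00).
ΣA = 4730.00 mm², ΣAx_c = 165185.00 mm³, ΣAy_c = 173770.00 mm³.
x_c = 165185.00/4730.00 = 34.92 mm; y_c = 173770.00/4730.00 = 36.74 mm.

x_c = 34.92 mm, y_c = 36.74 mm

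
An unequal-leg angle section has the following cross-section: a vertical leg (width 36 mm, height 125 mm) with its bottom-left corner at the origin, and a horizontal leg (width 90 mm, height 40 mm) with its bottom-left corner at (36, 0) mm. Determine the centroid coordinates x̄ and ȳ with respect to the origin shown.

x̄ = 46.00 mm, ȳ = 43.61 mm

vertical leg: A = 36 × 125 = 4500.00, centroid at (18.00, 62.50).
horizontal leg: A = 90 × 40 = 3600.00, centroid at (81.00, 20.00).
ΣA = 8100.00 mm²
ΣAx̄ = (4500.00)(18.00) + (3600.00)(81.00) = 372600.00 mm³
ΣAȳ = (4500.00)(62.50) + (3600.00)(20.00) = 353250.00 mm³
x̄ = 372600.00 / 8100.00 = 46.00 mm
ȳ = 353250.00 / 8100.00 = 43.61 mm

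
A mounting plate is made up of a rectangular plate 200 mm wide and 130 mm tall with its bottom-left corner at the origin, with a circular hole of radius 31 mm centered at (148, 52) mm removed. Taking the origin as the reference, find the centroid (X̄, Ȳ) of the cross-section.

Part | A | x̄ᵢ | ȳᵢ | A·x̄ᵢ | A·ȳᵢ
plate | 26000.00 | 100.00 | 65.00 | 2600000.00 | 1690000.00
hole | -3019.07 | 148.00 | 52.00 | -446822.44 | -156991.67
Σ | 22980.93 |  |  | 2153177.56 | 1533008.33
X̄ = 2153177.56 / 22980.93 = 93.69 mm
Ȳ = 1533008.33 / 22980.93 = 66.71 mm

X̄ = 93.69 mm, Ȳ = 66.71 mm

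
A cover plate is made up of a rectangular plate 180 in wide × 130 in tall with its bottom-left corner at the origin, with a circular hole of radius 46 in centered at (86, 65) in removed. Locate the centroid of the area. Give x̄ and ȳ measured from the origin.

plate: A = 180 × 130 = 23400.00, centroid at (90.00, 65.00).
hole: A = −π·46² = -6647.61, centroid at (86.00, 65.00).
ΣA = 16752.39 in²
ΣAx̄ = (23400.00)(90.00) + (-6647.61)(86.00) = 1534305.54 in³
ΣAȳ = (23400.00)(65.00) + (-6647.61)(65.00) = 1088905.35 in³
x̄ = 1534305.54 / 16752.39 = 91.59 in
ȳ = 1088905.35 / 16752.39 = 65.00 in

x̄ = 91.59 in, ȳ = 65.00 in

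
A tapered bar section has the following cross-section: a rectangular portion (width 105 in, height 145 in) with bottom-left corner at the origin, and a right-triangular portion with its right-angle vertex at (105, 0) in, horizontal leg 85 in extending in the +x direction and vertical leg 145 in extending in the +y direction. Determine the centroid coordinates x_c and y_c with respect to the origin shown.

x_c = 75.79 in, y_c = 65.54 in

rectangular portion: A = 105 × 145 = 15225.00, centroid at (52.50, 72.50).
triangular portion: A = ½·85·145 = 6162.50, centroid at (133.33, 48.33).
ΣA = 21387.50 in²
ΣAx_c = (15225.00)(52.50) + (6162.50)(133.33) = 1620979.17 in³
ΣAy_c = (15225.00)(72.50) + (6162.50)(48.33) = 1401666.67 in³
x_c = 1620979.17 / 21387.50 = 75.79 in
y_c = 1401666.67 / 21387.50 = 65.54 in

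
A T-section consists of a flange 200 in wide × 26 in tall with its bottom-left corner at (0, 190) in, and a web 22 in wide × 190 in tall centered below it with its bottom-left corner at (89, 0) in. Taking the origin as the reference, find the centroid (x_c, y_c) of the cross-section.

Part | A | x̄ᵢ | ȳᵢ | A·x̄ᵢ | A·ȳᵢ
web | 4180.00 | 100.00 | 95.00 | 418000.00 | 397100.00
flange | 5200.00 | 100.00 | 203.00 | 520000.00 | 1055600.00
Σ | 9380.00 |  |  | 938000.00 | 1452700.00
x_c = 938000.00 / 9380.00 = 100.00 in
y_c = 1452700.00 / 9380.00 = 154.87 in

x_c = 100.00 in, y_c = 154.87 in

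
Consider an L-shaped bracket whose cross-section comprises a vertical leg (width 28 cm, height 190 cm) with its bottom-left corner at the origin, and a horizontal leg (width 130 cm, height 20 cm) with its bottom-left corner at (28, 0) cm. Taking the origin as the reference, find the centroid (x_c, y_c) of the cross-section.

x_c = 39.93 cm, y_c = 67.10 cm

Part | A | x̄ᵢ | ȳᵢ | A·x̄ᵢ | A·ȳᵢ
vertical leg | 5320.00 | 14.00 | 95.00 | 74480.00 | 505400.00
horizontal leg | 2600.00 | 93.00 | 10.00 | 241800.00 | 26000.00
Σ | 7920.00 |  |  | 316280.00 | 531400.00
x_c = 316280.00 / 7920.00 = 39.93 cm
y_c = 531400.00 / 7920.00 = 67.10 cm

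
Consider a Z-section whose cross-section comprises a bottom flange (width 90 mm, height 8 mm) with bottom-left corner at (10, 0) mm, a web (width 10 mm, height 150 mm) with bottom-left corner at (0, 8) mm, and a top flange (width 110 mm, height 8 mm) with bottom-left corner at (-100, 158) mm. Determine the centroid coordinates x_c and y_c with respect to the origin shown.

x_c = 2.42 mm, y_c = 87.08 mm

bottom flange: A = 90 × 8 = 720.00, centroid at (55.00, 4.00).
web: A = 10 × 150 = 1500.00, centroid at (5.00, 83.00).
top flange: A = 110 × 8 = 880.00, centroid at (-45.00, 162.00).
ΣA = 3100.00 mm², ΣAx_c = 7500.00 mm³, ΣAy_c = 269940.00 mm³.
x_c = 7500.00/3100.00 = 2.42 mm; y_c = 269940.00/3100.00 = 87.08 mm.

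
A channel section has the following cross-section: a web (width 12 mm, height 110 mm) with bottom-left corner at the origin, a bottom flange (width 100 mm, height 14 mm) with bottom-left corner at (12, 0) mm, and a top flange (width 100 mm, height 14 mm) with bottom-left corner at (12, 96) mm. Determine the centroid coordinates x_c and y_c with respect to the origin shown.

x_c = 44.06 mm, y_c = 55.00 mm

web: A = 12 × 110 = 1320.00, centroid at (6.00, 55.00).
bottom flange: A = 100 × 14 = 1400.00, centroid at (62.00, 7.00).
top flange: A = 100 × 14 = 1400.00, centroid at (62.00, 103.00).
ΣA = 4120.00 mm²
ΣAx_c = (1320.00)(6.00) + (1400.00)(62.00) + (1400.00)(62.00) = 181520.00 mm³
ΣAy_c = (1320.00)(55.00) + (1400.00)(7.00) + (1400.00)(103.00) = 226600.00 mm³
x_c = 181520.00 / 4120.00 = 44.06 mm
y_c = 226600.00 / 4120.00 = 55.00 mm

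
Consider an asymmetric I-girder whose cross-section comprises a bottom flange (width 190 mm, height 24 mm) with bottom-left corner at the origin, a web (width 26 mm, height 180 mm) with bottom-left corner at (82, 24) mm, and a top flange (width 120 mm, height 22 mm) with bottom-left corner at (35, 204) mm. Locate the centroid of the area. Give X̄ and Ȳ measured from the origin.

Part | A | x̄ᵢ | ȳᵢ | A·x̄ᵢ | A·ȳᵢ
bottom flange | 4560.00 | 95.00 | 12.00 | 433200.00 | 54720.00
web | 4680.00 | 95.00 | 114.00 | 444600.00 | 533520.00
top flange | 2640.00 | 95.00 | 215.00 | 250800.00 | 567600.00
Σ | 11880.00 |  |  | 1128600.00 | 1155840.00
X̄ = 1128600.00 / 11880.00 = 95.00 mm
Ȳ = 1155840.00 / 11880.00 = 97.29 mm

X̄ = 95.00 mm, Ȳ = 97.29 mm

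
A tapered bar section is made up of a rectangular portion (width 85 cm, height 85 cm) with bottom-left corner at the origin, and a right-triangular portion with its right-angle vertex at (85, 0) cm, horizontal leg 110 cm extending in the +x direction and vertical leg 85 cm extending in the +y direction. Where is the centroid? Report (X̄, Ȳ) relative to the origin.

X̄ = 73.60 cm, Ȳ = 36.93 cm

rectangular portion: A = 85 × 85 = 7225.00, centroid at (42.50, 42.50).
triangular portion: A = ½·110·85 = 4675.00, centroid at (121.67, 28.33).
ΣA = 11900.00 cm²
ΣAX̄ = (7225.00)(42.50) + (4675.00)(121.67) = 875854.17 cm³
ΣAȲ = (7225.00)(42.50) + (4675.00)(28.33) = 439520.83 cm³
X̄ = 875854.17 / 11900.00 = 73.60 cm
Ȳ = 439520.83 / 11900.00 = 36.93 cm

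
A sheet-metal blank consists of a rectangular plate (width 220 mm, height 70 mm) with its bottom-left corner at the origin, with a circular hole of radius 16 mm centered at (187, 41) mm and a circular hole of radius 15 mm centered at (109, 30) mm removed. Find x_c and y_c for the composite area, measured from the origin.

plate: A = 220 × 70 = 15400.00, centroid at (110.00, 35.00).
hole 1: A = −π·16² = -804.25, centroid at (187.00, 41.00).
hole 2: A = −π·15² = -706.86, centroid at (109.00, 30.00).
ΣA = 13888.89 mm²
ΣAx_c = (15400.00)(110.00) + (-804.25)(187.00) + (-706.86)(109.00) = 1466558.12 mm³
ΣAy_c = (15400.00)(35.00) + (-804.25)(41.00) + (-706.86)(30.00) = 484820.09 mm³
x_c = 1466558.12 / 13888.89 = 105.59 mm
y_c = 484820.09 / 13888.89 = 34.91 mm

x_c = 105.59 mm, y_c = 34.91 mm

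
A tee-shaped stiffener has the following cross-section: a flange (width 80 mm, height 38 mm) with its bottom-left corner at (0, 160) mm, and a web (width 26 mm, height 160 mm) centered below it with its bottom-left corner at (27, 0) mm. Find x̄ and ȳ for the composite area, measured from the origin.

x̄ = 40.00 mm, ȳ = 121.80 mm

web: A = 26 × 160 = 4160.00, centroid at (40.00, 80.00).
flange: A = 80 × 38 = 3040.00, centroid at (40.00, 179.00).
ΣA = 7200.00 mm²
ΣAx̄ = (4160.00)(40.00) + (3040.00)(40.00) = 288000.00 mm³
ΣAȳ = (4160.00)(80.00) + (3040.00)(179.00) = 876960.00 mm³
x̄ = 288000.00 / 7200.00 = 40.00 mm
ȳ = 876960.00 / 7200.00 = 121.80 mm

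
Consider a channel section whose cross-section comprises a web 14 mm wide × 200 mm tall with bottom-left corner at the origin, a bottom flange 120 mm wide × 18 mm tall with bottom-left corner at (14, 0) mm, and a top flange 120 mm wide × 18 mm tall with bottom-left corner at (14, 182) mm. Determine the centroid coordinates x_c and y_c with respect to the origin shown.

x_c = 47.65 mm, y_c = 100.00 mm

Part | A | x̄ᵢ | ȳᵢ | A·x̄ᵢ | A·ȳᵢ
web | 2800.00 | 7.00 | 100.00 | 19600.00 | 280000.00
bottom flange | 2160.00 | 74.00 | 9.00 | 159840.00 | 19440.00
top flange | 2160.00 | 74.00 | 191.00 | 159840.00 | 412560.00
Σ | 7120.00 |  |  | 339280.00 | 712000.00
x_c = 339280.00 / 7120.00 = 47.65 mm
y_c = 712000.00 / 7120.00 = 100.00 mm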